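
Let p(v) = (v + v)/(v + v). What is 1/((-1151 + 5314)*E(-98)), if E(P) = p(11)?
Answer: 1/4163 ≈ 0.00024021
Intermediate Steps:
p(v) = 1 (p(v) = (2*v)/((2*v)) = (2*v)*(1/(2*v)) = 1)
E(P) = 1
1/((-1151 + 5314)*E(-98)) = 1/((-1151 + 5314)*1) = 1/4163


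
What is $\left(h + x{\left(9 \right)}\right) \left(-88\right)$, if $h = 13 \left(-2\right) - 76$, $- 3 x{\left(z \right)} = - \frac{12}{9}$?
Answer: $\frac{80432}{9} \approx 8936.9$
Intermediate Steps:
$x{\left(z \right)} = \frac{4}{9}$ ($x{\left(z \right)} = - \frac{\left(-12\right) \frac{1}{9}}{3} = \left(- \frac{1}{3}\right) \left(- \frac{4}{3}\right) = \frac{4}{9}$)
$h = -102$ ($h = -26 - 76 = -102$)
$\left(h + x{\left(9 \right)}\right) \left(-88\right) = \left(-102 + \frac{4}{9}\right) \left(-88\right) = \left(- \frac{914}{9}\right) \left(-88\right) = \frac{80432}{9}$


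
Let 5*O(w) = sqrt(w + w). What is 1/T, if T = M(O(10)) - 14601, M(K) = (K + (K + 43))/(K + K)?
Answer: -46720/682110151 - 172*sqrt(5)/3410550755 ≈ -6.8606e-5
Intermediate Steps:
O(w) = sqrt(2)*sqrt(w)/5 (O(w) = sqrt(w + w)/5 = sqrt(2*w)/5 = (sqrt(2)*sqrt(w))/5 = sqrt(2)*sqrt(w)/5)
M(K) = (43 + 2*K)/(2*K) (M(K) = (K + (43 + K))/((2*K)) = (43 + 2*K)*(1/(2*K)) = (43 + 2*K)/(2*K))
T = -14601 + sqrt(5)*(43/2 + 2*sqrt(5)/5)/2 (T = (43/2 + sqrt(2)*sqrt(10)/5)/((sqrt(2)*sqrt(10)/5)) - 14601 = (43/2 + 2*sqrt(5)/5)/((2*sqrt(5)/5)) - 14601 = (sqrt(5)/2)*(43/2 + 2*sqrt(5)/5) - 14601 = sqrt(5)*(43/2 + 2*sqrt(5)/5)/2 - 14601 = -14601 + sqrt(5)*(43/2 + 2*sqrt(5)/5)/2 ≈ -14576.)
1/T = 1/(-14600 + 43*sqrt(5)/4)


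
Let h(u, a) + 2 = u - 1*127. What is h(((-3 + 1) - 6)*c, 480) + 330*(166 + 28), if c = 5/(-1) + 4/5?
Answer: 319623/5 ≈ 63925.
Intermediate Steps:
c = -21/5 (c = 5*(-1) + 4*(⅕) = -5 + ⅘ = -21/5 ≈ -4.2000)
h(u, a) = -129 + u (h(u, a) = -2 + (u - 1*127) = -2 + (u - 127) = -2 + (-127 + u) = -129 + u)
h(((-3 + 1) - 6)*c, 480) + 330*(166 + 28) = (-129 + ((-3 + 1) - 6)*(-21/5)) + 330*(166 + 28) = (-129 + (-2 - 6)*(-21/5)) + 330*194 = (-129 - 8*(-21/5)) + 64020 = (-129 + 168/5) + 64020 = -477/5 + 64020 = 319623/5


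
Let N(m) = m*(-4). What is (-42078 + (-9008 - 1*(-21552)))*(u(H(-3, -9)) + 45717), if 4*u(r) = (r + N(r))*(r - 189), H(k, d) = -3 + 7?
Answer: -1366597248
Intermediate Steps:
N(m) = -4*m
H(k, d) = 4
u(r) = -3*r*(-189 + r)/4 (u(r) = ((r - 4*r)*(r - 189))/4 = ((-3*r)*(-189 + r))/4 = (-3*r*(-189 + r))/4 = -3*r*(-189 + r)/4)
(-42078 + (-9008 - 1*(-21552)))*(u(H(-3, -9)) + 45717) = (-42078 + (-9008 - 1*(-21552)))*((¾)*4*(189 - 1*4) + 45717) = (-42078 + (-9008 + 21552))*((¾)*4*(189 - 4) + 45717) = (-42078 + 12544)*((¾)*4*185 + 45717) = -29534*(555 + 45717) = -29534*46272 = -1366597248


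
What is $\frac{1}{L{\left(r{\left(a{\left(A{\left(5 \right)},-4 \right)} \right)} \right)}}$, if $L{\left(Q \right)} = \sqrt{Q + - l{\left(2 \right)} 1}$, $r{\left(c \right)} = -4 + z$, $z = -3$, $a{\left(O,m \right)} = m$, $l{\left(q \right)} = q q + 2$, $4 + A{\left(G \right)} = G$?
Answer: $- \frac{i \sqrt{13}}{13} \approx - 0.27735 i$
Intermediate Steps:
$A{\left(G \right)} = -4 + G$
$l{\left(q \right)} = 2 + q^{2}$ ($l{\left(q \right)} = q^{2} + 2 = 2 + q^{2}$)
$r{\left(c \right)} = -7$ ($r{\left(c \right)} = -4 - 3 = -7$)
$L{\left(Q \right)} = \sqrt{-6 + Q}$ ($L{\left(Q \right)} = \sqrt{Q + - (2 + 2^{2}) 1} = \sqrt{Q + - (2 + 4) 1} = \sqrt{Q + \left(-1\right) 6 \cdot 1} = \sqrt{Q - 6} = \sqrt{-6 + Q}$)
$\frac{1}{L{\left(r{\left(a{\left(A{\left(5 \right)},-4 \right)} \right)} \right)}} = \frac{1}{\sqrt{-6 - 7}} = \frac{1}{\sqrt{-13}} = \frac{1}{i \sqrt{13}} = - \frac{i \sqrt{13}}{13}$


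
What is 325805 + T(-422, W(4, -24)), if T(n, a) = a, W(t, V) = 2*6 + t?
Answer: 325821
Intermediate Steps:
W(t, V) = 12 + t
325805 + T(-422, W(4, -24)) = 325805 + (12 + 4) = 325805 + 16 = 325821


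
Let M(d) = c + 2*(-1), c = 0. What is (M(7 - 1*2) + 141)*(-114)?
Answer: -15846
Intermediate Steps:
M(d) = -2 (M(d) = 0 + 2*(-1) = 0 - 2 = -2)
(M(7 - 1*2) + 141)*(-114) = (-2 + 141)*(-114) = 139*(-114) = -15846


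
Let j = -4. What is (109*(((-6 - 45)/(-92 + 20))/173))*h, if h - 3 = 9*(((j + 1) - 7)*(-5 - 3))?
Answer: 446573/1384 ≈ 322.67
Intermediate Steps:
h = 723 (h = 3 + 9*(((-4 + 1) - 7)*(-5 - 3)) = 3 + 9*((-3 - 7)*(-8)) = 3 + 9*(-10*(-8)) = 3 + 9*80 = 3 + 720 = 723)
(109*(((-6 - 45)/(-92 + 20))/173))*h = (109*(((-6 - 45)/(-92 + 20))/173))*723 = (109*(-51/(-72)*(1/173)))*723 = (109*(-51*(-1/72)*(1/173)))*723 = (109*((17/24)*(1/173)))*723 = (109*(17/4152))*723 = (1853/4152)*723 = 446573/1384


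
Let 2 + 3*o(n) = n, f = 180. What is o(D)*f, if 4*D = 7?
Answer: -15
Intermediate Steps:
D = 7/4 (D = (1/4)*7 = 7/4 ≈ 1.7500)
o(n) = -2/3 + n/3
o(D)*f = (-2/3 + (1/3)*(7/4))*180 = (-2/3 + 7/12)*180 = -1/12*180 = -15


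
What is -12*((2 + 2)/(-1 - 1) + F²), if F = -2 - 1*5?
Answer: -564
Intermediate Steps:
F = -7 (F = -2 - 5 = -7)
-12*((2 + 2)/(-1 - 1) + F²) = -12*((2 + 2)/(-1 - 1) + (-7)²) = -12*(4/(-2) + 49) = -12*(4*(-½) + 49) = -12*(-2 + 49) = -12*47 = -564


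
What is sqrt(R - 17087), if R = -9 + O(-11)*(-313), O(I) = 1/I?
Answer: I*sqrt(2065173)/11 ≈ 130.64*I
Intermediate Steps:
R = 214/11 (R = -9 - 313/(-11) = -9 - 1/11*(-313) = -9 + 313/11 = 214/11 ≈ 19.455)
sqrt(R - 17087) = sqrt(214/11 - 17087) = sqrt(-187743/11) = I*sqrt(2065173)/11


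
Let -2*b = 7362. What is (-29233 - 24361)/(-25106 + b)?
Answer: 53594/28787 ≈ 1.8617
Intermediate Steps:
b = -3681 (b = -½*7362 = -3681)
(-29233 - 24361)/(-25106 + b) = (-29233 - 24361)/(-25106 - 3681) = -53594/(-28787) = -53594*(-1/28787) = 53594/28787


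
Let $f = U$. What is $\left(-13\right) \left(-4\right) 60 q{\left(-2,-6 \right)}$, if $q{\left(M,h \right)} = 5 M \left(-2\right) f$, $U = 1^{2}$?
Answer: $62400$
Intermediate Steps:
$U = 1$
$f = 1$
$q{\left(M,h \right)} = - 10 M$ ($q{\left(M,h \right)} = 5 M \left(-2\right) 1 = 5 \left(- 2 M\right) 1 = - 10 M 1 = - 10 M$)
$\left(-13\right) \left(-4\right) 60 q{\left(-2,-6 \right)} = \left(-13\right) \left(-4\right) 60 \left(\left(-10\right) \left(-2\right)\right) = 52 \cdot 60 \cdot 20 = 3120 \cdot 20 = 62400$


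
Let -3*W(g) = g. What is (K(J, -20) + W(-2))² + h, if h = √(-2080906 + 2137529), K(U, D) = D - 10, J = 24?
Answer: 7744/9 + √56623 ≈ 1098.4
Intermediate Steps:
K(U, D) = -10 + D
W(g) = -g/3
h = √56623 ≈ 237.96
(K(J, -20) + W(-2))² + h = ((-10 - 20) - ⅓*(-2))² + √56623 = (-30 + ⅔)² + √56623 = (-88/3)² + √56623 = 7744/9 + √56623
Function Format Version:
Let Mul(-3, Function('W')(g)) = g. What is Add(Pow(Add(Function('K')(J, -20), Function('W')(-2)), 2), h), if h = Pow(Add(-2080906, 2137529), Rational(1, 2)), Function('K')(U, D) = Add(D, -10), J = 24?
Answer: Add(Rational(7744, 9), Pow(56623, Rational(1, 2))) ≈ 1098.4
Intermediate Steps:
Function('K')(U, D) = Add(-10, D)
Function('W')(g) = Mul(Rational(-1, 3), g)
h = Pow(56623, Rational(1, 2)) ≈ 237.96
Add(Pow(Add(Function('K')(J, -20), Function('W')(-2)), 2), h) = Add(Pow(Add(Add(-10, -20), Mul(Rational(-1, 3), -2)), 2), Pow(56623, Rational(1, 2))) = Add(Pow(Add(-30, Rational(2, 3)), 2), Pow(56623, Rational(1, 2))) = Add(Pow(Rational(-88, 3), 2), Pow(56623, Rational(1, 2))) = Add(Rational(7744, 9), Pow(56623, Rational(1, 2)))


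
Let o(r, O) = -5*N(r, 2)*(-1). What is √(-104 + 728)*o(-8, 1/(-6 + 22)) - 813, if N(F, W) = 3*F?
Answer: -813 - 480*√39 ≈ -3810.6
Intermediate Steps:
o(r, O) = 15*r (o(r, O) = -15*r*(-1) = 15*r)
√(-104 + 728)*o(-8, 1/(-6 + 22)) - 813 = √(-104 + 728)*(15*(-8)) - 813 = √624*(-120) - 813 = (4*√39)*(-120) - 813 = -480*√39 - 813 = -813 - 480*√39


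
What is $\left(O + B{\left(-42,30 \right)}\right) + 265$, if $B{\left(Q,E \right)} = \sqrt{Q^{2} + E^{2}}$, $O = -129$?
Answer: $136 + 6 \sqrt{74} \approx 187.61$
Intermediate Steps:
$B{\left(Q,E \right)} = \sqrt{E^{2} + Q^{2}}$
$\left(O + B{\left(-42,30 \right)}\right) + 265 = \left(-129 + \sqrt{30^{2} + \left(-42\right)^{2}}\right) + 265 = \left(-129 + \sqrt{900 + 1764}\right) + 265 = \left(-129 + \sqrt{2664}\right) + 265 = \left(-129 + 6 \sqrt{74}\right) + 265 = 136 + 6 \sqrt{74}$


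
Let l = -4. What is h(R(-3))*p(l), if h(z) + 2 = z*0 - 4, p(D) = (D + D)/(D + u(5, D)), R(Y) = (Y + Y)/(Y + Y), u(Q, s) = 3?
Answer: -48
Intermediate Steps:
R(Y) = 1 (R(Y) = (2*Y)/((2*Y)) = (2*Y)*(1/(2*Y)) = 1)
p(D) = 2*D/(3 + D) (p(D) = (D + D)/(D + 3) = (2*D)/(3 + D) = 2*D/(3 + D))
h(z) = -6 (h(z) = -2 + (z*0 - 4) = -2 + (0 - 4) = -2 - 4 = -6)
h(R(-3))*p(l) = -12*(-4)/(3 - 4) = -12*(-4)/(-1) = -12*(-4)*(-1) = -6*8 = -48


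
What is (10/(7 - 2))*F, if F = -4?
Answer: -8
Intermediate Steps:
(10/(7 - 2))*F = (10/(7 - 2))*(-4) = (10/5)*(-4) = (10*(1/5))*(-4) = 2*(-4) = -8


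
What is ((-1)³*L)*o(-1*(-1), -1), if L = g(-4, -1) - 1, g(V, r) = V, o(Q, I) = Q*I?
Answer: -5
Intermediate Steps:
o(Q, I) = I*Q
L = -5 (L = -4 - 1 = -5)
((-1)³*L)*o(-1*(-1), -1) = ((-1)³*(-5))*(-(-1)*(-1)) = (-1*(-5))*(-1*1) = 5*(-1) = -5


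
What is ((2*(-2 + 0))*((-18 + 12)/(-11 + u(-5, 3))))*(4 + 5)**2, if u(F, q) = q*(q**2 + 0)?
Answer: 243/2 ≈ 121.50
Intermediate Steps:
u(F, q) = q**3 (u(F, q) = q*q**2 = q**3)
((2*(-2 + 0))*((-18 + 12)/(-11 + u(-5, 3))))*(4 + 5)**2 = ((2*(-2 + 0))*((-18 + 12)/(-11 + 3**3)))*(4 + 5)**2 = ((2*(-2))*(-6/(-11 + 27)))*9**2 = -(-24)/16*81 = -4*(-3/8)*81 = (3/2)*81 = 243/2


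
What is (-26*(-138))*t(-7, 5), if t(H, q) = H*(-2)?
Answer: 50232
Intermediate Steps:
t(H, q) = -2*H
(-26*(-138))*t(-7, 5) = (-26*(-138))*(-2*(-7)) = 3588*14 = 50232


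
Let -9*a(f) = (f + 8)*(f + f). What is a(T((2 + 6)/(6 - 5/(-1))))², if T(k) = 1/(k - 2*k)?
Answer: 339889/82944 ≈ 4.0978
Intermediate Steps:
T(k) = -1/k (T(k) = 1/(-k) = -1/k)
a(f) = -2*f*(8 + f)/9 (a(f) = -(f + 8)*(f + f)/9 = -(8 + f)*2*f/9 = -2*f*(8 + f)/9)
a(T((2 + 6)/(6 - 5/(-1))))² = (-2*(-1/((2 + 6)/(6 - 5/(-1))))*(8 - 1/((2 + 6)/(6 - 5/(-1))))/9)² = (-2*(-1/(8/(6 - 5*(-1))))*(8 - 1/(8/(6 - 5*(-1))))/9)² = (-2*(-1/(8/(6 + 5)))*(8 - 1/(8/(6 + 5)))/9)² = (-2*(-1/(8/11))*(8 - 1/(8/11))/9)² = (-2*(-1/(8*(1/11)))*(8 - 1/(8*(1/11)))/9)² = (-2*(-1/8/11)*(8 - 1/8/11)/9)² = (-2*(-1*11/8)*(8 - 1*11/8)/9)² = (-2/9*(-11/8)*(8 - 11/8))² = (-2/9*(-11/8)*53/8)² = (583/288)² = 339889/82944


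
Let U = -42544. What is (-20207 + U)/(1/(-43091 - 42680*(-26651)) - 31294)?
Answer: 143441439175671/71534420129773 ≈ 2.0052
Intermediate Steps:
(-20207 + U)/(1/(-43091 - 42680*(-26651)) - 31294) = (-20207 - 42544)/(1/(-43091 - 42680*(-26651)) - 31294) = -62751/(-1/26651/(-85771) - 31294) = -62751/(-1/85771*(-1/26651) - 31294) = -62751/(1/2285882921 - 31294) = -62751/(-71534420129773/2285882921) = -62751*(-2285882921/71534420129773) = 143441439175671/71534420129773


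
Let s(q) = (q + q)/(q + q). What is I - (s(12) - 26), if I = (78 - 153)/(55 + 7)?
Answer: 1475/62 ≈ 23.790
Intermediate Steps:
s(q) = 1 (s(q) = (2*q)/((2*q)) = (2*q)*(1/(2*q)) = 1)
I = -75/62 ≈ -1.2097
I - (s(12) - 26) = -75/62 - (1 - 26) = -75/62 - 1*(-25) = -75/62 + 25 = 1475/62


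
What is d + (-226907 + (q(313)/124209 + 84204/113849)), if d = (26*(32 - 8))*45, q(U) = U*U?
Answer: -75989324324470/382191093 ≈ -1.9883e+5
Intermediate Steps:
q(U) = U²
d = 28080 (d = (26*24)*45 = 624*45 = 28080)
d + (-226907 + (q(313)/124209 + 84204/113849)) = 28080 + (-226907 + (313²/124209 + 84204/113849)) = 28080 + (-226907 + (97969*(1/124209) + 84204*(1/113849))) = 28080 + (-226907 + (97969/124209 + 84204/113849)) = 28080 + (-226907 + 584123441/382191093) = 28080 - 86721250215910/382191093 = -75989324324470/382191093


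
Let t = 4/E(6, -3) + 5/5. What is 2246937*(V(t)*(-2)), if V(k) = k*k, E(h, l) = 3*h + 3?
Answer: -133746250/21 ≈ -6.3689e+6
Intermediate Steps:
E(h, l) = 3 + 3*h
t = 25/21 (t = 4/(3 + 3*6) + 5/5 = 4/(3 + 18) + 5*(⅕) = 4/21 + 1 = 25/21 ≈ 1.1905)
V(k) = k²
2246937*(V(t)*(-2)) = 2246937*((25/21)²*(-2)) = 2246937*((625/441)*(-2)) = 2246937*(-1250/441) = -133746250/21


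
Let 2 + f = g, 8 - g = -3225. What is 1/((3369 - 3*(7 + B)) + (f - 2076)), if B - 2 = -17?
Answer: 1/4548 ≈ 0.00021988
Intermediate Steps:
g = 3233 (g = 8 - 1*(-3225) = 8 + 3225 = 3233)
f = 3231 (f = -2 + 3233 = 3231)
B = -15 (B = 2 - 17 = -15)
1/((3369 - 3*(7 + B)) + (f - 2076)) = 1/((3369 - 3*(7 - 15)) + (3231 - 2076)) = 1/((3369 - 3*(-8)) + 1155) = 1/((3369 + 24) + 1155) = 1/(3393 + 1155) = 1/4548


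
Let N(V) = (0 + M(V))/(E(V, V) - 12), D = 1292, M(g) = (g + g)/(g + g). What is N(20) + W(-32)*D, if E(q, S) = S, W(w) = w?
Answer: -330751/8 ≈ -41344.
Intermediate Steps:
M(g) = 1 (M(g) = (2*g)/((2*g)) = (2*g)*(1/(2*g)) = 1)
N(V) = 1/(-12 + V) (N(V) = (0 + 1)/(V - 12) = 1/(-12 + V))
N(20) + W(-32)*D = 1/(-12 + 20) - 32*1292 = 1/8 - 41344 = -330751/8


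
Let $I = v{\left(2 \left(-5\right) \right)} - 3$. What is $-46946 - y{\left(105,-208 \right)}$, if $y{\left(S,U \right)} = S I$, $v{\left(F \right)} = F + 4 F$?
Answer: $-41381$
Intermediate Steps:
$v{\left(F \right)} = 5 F$
$I = -53$ ($I = 5 \cdot 2 \left(-5\right) - 3 = 5 \left(-10\right) - 3 = -50 - 3 = -53$)
$y{\left(S,U \right)} = - 53 S$ ($y{\left(S,U \right)} = S \left(-53\right) = - 53 S$)
$-46946 - y{\left(105,-208 \right)} = -46946 - \left(-53\right) 105 = -46946 - -5565 = -46946 + 5565 = -41381$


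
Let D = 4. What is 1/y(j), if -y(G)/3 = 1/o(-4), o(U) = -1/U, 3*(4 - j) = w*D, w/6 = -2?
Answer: -1/12 ≈ -0.083333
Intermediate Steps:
w = -12 (w = 6*(-2) = -12)
j = 20 (j = 4 - (-4)*4 = 4 - 1/3*(-48) = 4 + 16 = 20)
y(G) = -12 (y(G) = -3/((-1/(-4))) = -3/((-1*(-1/4))) = -3/1/4 = -3*4 = -12)
1/y(j) = 1/(-12) = -1/12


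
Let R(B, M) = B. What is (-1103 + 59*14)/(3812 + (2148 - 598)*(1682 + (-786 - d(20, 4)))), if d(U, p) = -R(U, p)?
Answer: -277/1423612 ≈ -0.00019458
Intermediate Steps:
d(U, p) = -U
(-1103 + 59*14)/(3812 + (2148 - 598)*(1682 + (-786 - d(20, 4)))) = (-1103 + 59*14)/(3812 + (2148 - 598)*(1682 + (-786 - (-1)*20))) = (-1103 + 826)/(3812 + 1550*(1682 + (-786 - 1*(-20)))) = -277/(3812 + 1550*(1682 + (-786 + 20))) = -277/(3812 + 1550*(1682 - 766)) = -277/(3812 + 1550*916) = -277/(3812 + 1419800) = -277/1423612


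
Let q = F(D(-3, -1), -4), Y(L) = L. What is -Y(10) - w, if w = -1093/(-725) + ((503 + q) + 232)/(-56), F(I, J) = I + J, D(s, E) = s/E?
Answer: 32471/20300 ≈ 1.5996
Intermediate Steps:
q = -1 (q = -3/(-1) - 4 = -3*(-1) - 4 = 3 - 4 = -1)
w = -235471/20300 (w = -1093/(-725) + ((503 - 1) + 232)/(-56) = -1093*(-1/725) + (502 + 232)*(-1/56) = 1093/725 + 734*(-1/56) = 1093/725 - 367/28 = -235471/20300 ≈ -11.600)
-Y(10) - w = -1*10 - 1*(-235471/20300) = -10 + 235471/20300 = 32471/20300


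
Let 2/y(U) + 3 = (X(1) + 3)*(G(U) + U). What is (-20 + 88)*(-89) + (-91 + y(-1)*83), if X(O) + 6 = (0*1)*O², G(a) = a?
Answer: -18263/3 ≈ -6087.7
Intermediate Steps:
X(O) = -6 (X(O) = -6 + (0*1)*O² = -6 + 0*O² = -6 + 0 = -6)
y(U) = 2/(-3 - 6*U) (y(U) = 2/(-3 + (-6 + 3)*(U + U)) = 2/(-3 - 6*U))
(-20 + 88)*(-89) + (-91 + y(-1)*83) = (-20 + 88)*(-89) + (-91 + (2/(3*(-1 - 2*(-1))))*83) = 68*(-89) + (-91 + (2/(3*(-1 + 2)))*83) = -6052 + (-91 + ((⅔)/1)*83) = -6052 + (-91 + ((⅔)*1)*83) = -6052 + (-91 + (⅔)*83) = -6052 + (-91 + 166/3) = -6052 - 107/3 = -18263/3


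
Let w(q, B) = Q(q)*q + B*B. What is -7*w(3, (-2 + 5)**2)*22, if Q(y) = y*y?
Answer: -16632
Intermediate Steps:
Q(y) = y**2
w(q, B) = B**2 + q**3 (w(q, B) = q**2*q + B*B = q**3 + B**2 = B**2 + q**3)
-7*w(3, (-2 + 5)**2)*22 = -7*(((-2 + 5)**2)**2 + 3**3)*22 = -7*((3**2)**2 + 27)*22 = -7*(9**2 + 27)*22 = -7*(81 + 27)*22 = -7*108*22 = -756*22 = -16632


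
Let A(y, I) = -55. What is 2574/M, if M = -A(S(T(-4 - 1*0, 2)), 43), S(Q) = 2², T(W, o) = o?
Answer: 234/5 ≈ 46.800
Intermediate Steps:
S(Q) = 4
M = 55 (M = -1*(-55) = 55)
2574/M = 2574/55 = 2574*(1/55) = 234/5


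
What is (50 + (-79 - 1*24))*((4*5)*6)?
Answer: -6360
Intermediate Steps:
(50 + (-79 - 1*24))*((4*5)*6) = (50 + (-79 - 24))*(20*6) = (50 - 103)*120 = -53*120 = -6360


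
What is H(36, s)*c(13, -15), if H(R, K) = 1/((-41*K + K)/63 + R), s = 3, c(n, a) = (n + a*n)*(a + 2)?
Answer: 24843/358 ≈ 69.394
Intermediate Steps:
c(n, a) = (2 + a)*(n + a*n) (c(n, a) = (n + a*n)*(2 + a) = (2 + a)*(n + a*n))
H(R, K) = 1/(R - 40*K/63) (H(R, K) = 1/(-40*K*(1/63) + R) = 1/(-40*K/63 + R) = 1/(R - 40*K/63))
H(36, s)*c(13, -15) = (-63/(-63*36 + 40*3))*(13*(2 + (-15)² + 3*(-15))) = (-63/(-2268 + 120))*(13*(2 + 225 - 45)) = (-63/(-2148))*(13*182) = -63*(-1/2148)*2366 = (21/716)*2366 = 24843/358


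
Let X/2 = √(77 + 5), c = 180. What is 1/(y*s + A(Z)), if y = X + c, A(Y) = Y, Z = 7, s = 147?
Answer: 3781/99059191 - 6*√82/14151313 ≈ 3.4330e-5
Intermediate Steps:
X = 2*√82 (X = 2*√(77 + 5) = 2*√82 ≈ 18.111)
y = 180 + 2*√82 (y = 2*√82 + 180 = 180 + 2*√82 ≈ 198.11)
1/(y*s + A(Z)) = 1/((180 + 2*√82)*147 + 7) = 1/((26460 + 294*√82) + 7) = 1/(26467 + 294*√82)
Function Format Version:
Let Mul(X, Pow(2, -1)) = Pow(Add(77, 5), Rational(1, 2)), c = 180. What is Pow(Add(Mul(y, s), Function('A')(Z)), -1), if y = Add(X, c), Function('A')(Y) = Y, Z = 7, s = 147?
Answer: Add(Rational(3781, 99059191), Mul(Rational(-6, 14151313), Pow(82, Rational(1, 2)))) ≈ 3.4330e-5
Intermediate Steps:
X = Mul(2, Pow(82, Rational(1, 2))) (X = Mul(2, Pow(Add(77, 5), Rational(1, 2))) = Mul(2, Pow(82, Rational(1, 2))) ≈ 18.111)
y = Add(180, Mul(2, Pow(82, Rational(1, 2)))) (y = Add(Mul(2, Pow(82, Rational(1, 2))), 180) = Add(180, Mul(2, Pow(82, Rational(1, 2)))) ≈ 198.11)
Pow(Add(Mul(y, s), Function('A')(Z)), -1) = Pow(Add(Mul(Add(180, Mul(2, Pow(82, Rational(1, 2)))), 147), 7), -1) = Pow(Add(Add(26460, Mul(294, Pow(82, Rational(1, 2)))), 7), -1) = Pow(Add(26467, Mul(294, Pow(82, Rational(1, 2)))), -1)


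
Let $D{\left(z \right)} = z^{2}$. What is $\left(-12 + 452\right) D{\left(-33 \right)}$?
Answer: $479160$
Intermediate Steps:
$\left(-12 + 452\right) D{\left(-33 \right)} = \left(-12 + 452\right) \left(-33\right)^{2} = 440 \cdot 1089 = 479160$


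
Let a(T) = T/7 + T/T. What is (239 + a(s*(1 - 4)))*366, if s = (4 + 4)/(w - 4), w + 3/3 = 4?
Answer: 623664/7 ≈ 89095.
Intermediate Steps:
w = 3 (w = -1 + 4 = 3)
s = -8 (s = (4 + 4)/(3 - 4) = 8/(-1) = 8*(-1) = -8)
a(T) = 1 + T/7 (a(T) = T*(1/7) + 1 = T/7 + 1 = 1 + T/7)
(239 + a(s*(1 - 4)))*366 = (239 + (1 + (-8*(1 - 4))/7))*366 = (239 + (1 + (-8*(-3))/7))*366 = (239 + (1 + (1/7)*24))*366 = (239 + (1 + 24/7))*366 = (239 + 31/7)*366 = (1704/7)*366 = 623664/7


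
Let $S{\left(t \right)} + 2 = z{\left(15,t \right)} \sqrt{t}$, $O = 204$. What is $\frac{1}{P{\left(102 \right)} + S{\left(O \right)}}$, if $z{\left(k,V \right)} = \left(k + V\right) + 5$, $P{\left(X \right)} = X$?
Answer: $- \frac{25}{2556476} + \frac{28 \sqrt{51}}{639119} \approx 0.00030309$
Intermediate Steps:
$z{\left(k,V \right)} = 5 + V + k$ ($z{\left(k,V \right)} = \left(V + k\right) + 5 = 5 + V + k$)
$S{\left(t \right)} = -2 + \sqrt{t} \left(20 + t\right)$ ($S{\left(t \right)} = -2 + \left(5 + t + 15\right) \sqrt{t} = -2 + \left(20 + t\right) \sqrt{t} = -2 + \sqrt{t} \left(20 + t\right)$)
$\frac{1}{P{\left(102 \right)} + S{\left(O \right)}} = \frac{1}{102 - \left(2 - \sqrt{204} \left(20 + 204\right)\right)} = \frac{1}{102 - \left(2 - 2 \sqrt{51} \cdot 224\right)} = \frac{1}{102 - \left(2 - 448 \sqrt{51}\right)} = \frac{1}{100 + 448 \sqrt{51}}$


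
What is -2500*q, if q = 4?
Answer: -10000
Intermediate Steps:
-2500*q = -2500*4 = -10000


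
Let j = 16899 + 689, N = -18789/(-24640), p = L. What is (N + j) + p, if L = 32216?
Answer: 1227189349/24640 ≈ 49805.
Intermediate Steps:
p = 32216
N = 18789/24640 (N = -18789*(-1/24640) = 18789/24640 ≈ 0.76254)
j = 17588
(N + j) + p = (18789/24640 + 17588) + 32216 = 433387109/24640 + 32216 = 1227189349/24640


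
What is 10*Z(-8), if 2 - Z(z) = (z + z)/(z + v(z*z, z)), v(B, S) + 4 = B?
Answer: 300/13 ≈ 23.077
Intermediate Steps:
v(B, S) = -4 + B
Z(z) = 2 - 2*z/(-4 + z + z²) (Z(z) = 2 - (z + z)/(z + (-4 + z*z)) = 2 - 2*z/(z + (-4 + z²)) = 2 - 2*z/(-4 + z + z²))
10*Z(-8) = 10*(2*(-4 + (-8)²)/(-4 - 8 + (-8)²)) = 10*(2*(-4 + 64)/(-4 - 8 + 64)) = 10*(2*60/52) = 10*(2*(1/52)*60) = 10*(30/13) = 300/13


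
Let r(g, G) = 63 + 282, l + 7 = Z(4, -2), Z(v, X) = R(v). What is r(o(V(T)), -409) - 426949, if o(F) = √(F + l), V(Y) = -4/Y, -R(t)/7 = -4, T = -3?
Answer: -426604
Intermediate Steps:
R(t) = 28 (R(t) = -7*(-4) = 28)
Z(v, X) = 28
l = 21 (l = -7 + 28 = 21)
o(F) = √(21 + F) (o(F) = √(F + 21) = √(21 + F))
r(g, G) = 345
r(o(V(T)), -409) - 426949 = 345 - 426949 = -426604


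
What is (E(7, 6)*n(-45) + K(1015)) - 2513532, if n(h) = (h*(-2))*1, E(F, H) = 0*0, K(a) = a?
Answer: -2512517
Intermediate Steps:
E(F, H) = 0
n(h) = -2*h (n(h) = -2*h*1 = -2*h)
(E(7, 6)*n(-45) + K(1015)) - 2513532 = (0*(-2*(-45)) + 1015) - 2513532 = (0*90 + 1015) - 2513532 = (0 + 1015) - 2513532 = 1015 - 2513532 = -2512517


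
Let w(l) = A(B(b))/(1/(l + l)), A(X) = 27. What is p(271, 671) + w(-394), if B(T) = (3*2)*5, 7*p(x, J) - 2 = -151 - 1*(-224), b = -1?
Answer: -148857/7 ≈ -21265.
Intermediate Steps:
p(x, J) = 75/7 (p(x, J) = 2/7 + (-151 - 1*(-224))/7 = 2/7 + (-151 + 224)/7 = 2/7 + (⅐)*73 = 2/7 + 73/7 = 75/7)
B(T) = 30 (B(T) = 6*5 = 30)
w(l) = 54*l (w(l) = 27/(1/(l + l)) = 27/(1/(2*l)) = 27/((1/(2*l))) = 27*(2*l) = 54*l)
p(271, 671) + w(-394) = 75/7 + 54*(-394) = 75/7 - 21276 = -148857/7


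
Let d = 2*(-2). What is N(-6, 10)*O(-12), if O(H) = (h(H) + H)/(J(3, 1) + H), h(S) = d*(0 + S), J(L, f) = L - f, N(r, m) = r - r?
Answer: 0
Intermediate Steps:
d = -4
N(r, m) = 0
h(S) = -4*S (h(S) = -4*(0 + S) = -4*S)
O(H) = -3*H/(2 + H) (O(H) = (-4*H + H)/((3 - 1*1) + H) = (-3*H)/((3 - 1) + H) = (-3*H)/(2 + H) = -3*H/(2 + H))
N(-6, 10)*O(-12) = 0*(-3*(-12)/(2 - 12)) = 0*(-3*(-12)/(-10)) = 0*(-3*(-12)*(-1/10)) = 0*(-18/5) = 0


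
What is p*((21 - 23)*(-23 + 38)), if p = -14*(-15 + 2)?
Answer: -5460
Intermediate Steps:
p = 182 (p = -14*(-13) = 182)
p*((21 - 23)*(-23 + 38)) = 182*((21 - 23)*(-23 + 38)) = 182*(-2*15) = 182*(-30) = -5460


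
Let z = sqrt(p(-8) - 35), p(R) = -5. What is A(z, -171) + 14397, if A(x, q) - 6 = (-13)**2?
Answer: 14572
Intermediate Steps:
z = 2*I*sqrt(10) (z = sqrt(-5 - 35) = sqrt(-40) = 2*I*sqrt(10) ≈ 6.3246*I)
A(x, q) = 175 (A(x, q) = 6 + (-13)**2 = 6 + 169 = 175)
A(z, -171) + 14397 = 175 + 14397 = 14572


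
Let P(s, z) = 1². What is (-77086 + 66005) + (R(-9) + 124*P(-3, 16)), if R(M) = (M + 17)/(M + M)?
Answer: -98617/9 ≈ -10957.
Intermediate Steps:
P(s, z) = 1
R(M) = (17 + M)/(2*M) (R(M) = (17 + M)/((2*M)) = (17 + M)*(1/(2*M)) = (17 + M)/(2*M))
(-77086 + 66005) + (R(-9) + 124*P(-3, 16)) = (-77086 + 66005) + ((½)*(17 - 9)/(-9) + 124*1) = -11081 + ((½)*(-⅑)*8 + 124) = -11081 + (-4/9 + 124) = -11081 + 1112/9 = -98617/9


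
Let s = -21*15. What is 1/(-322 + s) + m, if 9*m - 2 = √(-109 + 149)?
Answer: 1265/5733 + 2*√10/9 ≈ 0.92338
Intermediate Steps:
s = -315
m = 2/9 + 2*√10/9 (m = 2/9 + √(-109 + 149)/9 = 2/9 + √40/9 = 2/9 + (2*√10)/9 = 2/9 + 2*√10/9 ≈ 0.92495)
1/(-322 + s) + m = 1/(-322 - 315) + (2/9 + 2*√10/9) = 1/(-637) + (2/9 + 2*√10/9) = -1/637 + (2/9 + 2*√10/9) = 1265/5733 + 2*√10/9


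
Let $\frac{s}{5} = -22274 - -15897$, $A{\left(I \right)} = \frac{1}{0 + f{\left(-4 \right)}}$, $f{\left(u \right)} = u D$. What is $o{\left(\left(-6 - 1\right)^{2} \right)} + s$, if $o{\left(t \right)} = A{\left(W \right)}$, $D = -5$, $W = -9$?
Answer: $- \frac{637699}{20} \approx -31885.0$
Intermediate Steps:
$f{\left(u \right)} = - 5 u$ ($f{\left(u \right)} = u \left(-5\right) = - 5 u$)
$A{\left(I \right)} = \frac{1}{20}$ ($A{\left(I \right)} = \frac{1}{0 - -20} = \frac{1}{0 + 20} = \frac{1}{20}$)
$o{\left(t \right)} = \frac{1}{20}$
$s = -31885$ ($s = 5 \left(-22274 - -15897\right) = 5 \left(-22274 + 15897\right) = 5 \left(-6377\right) = -31885$)
$o{\left(\left(-6 - 1\right)^{2} \right)} + s = \frac{1}{20} - 31885 = - \frac{637699}{20}$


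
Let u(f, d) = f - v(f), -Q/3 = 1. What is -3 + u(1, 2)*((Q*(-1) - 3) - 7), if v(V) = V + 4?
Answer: 25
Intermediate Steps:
v(V) = 4 + V
Q = -3 (Q = -3*1 = -3)
u(f, d) = -4 (u(f, d) = f - (4 + f) = f + (-4 - f) = -4)
-3 + u(1, 2)*((Q*(-1) - 3) - 7) = -3 - 4*((-3*(-1) - 3) - 7) = -3 - 4*((3 - 3) - 7) = -3 - 4*(0 - 7) = -3 - 4*(-7) = -3 + 28 = 25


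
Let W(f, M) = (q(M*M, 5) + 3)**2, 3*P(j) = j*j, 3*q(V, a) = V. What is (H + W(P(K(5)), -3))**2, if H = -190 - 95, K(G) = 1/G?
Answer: 62001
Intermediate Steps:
q(V, a) = V/3
P(j) = j**2/3 (P(j) = (j*j)/3 = j**2/3)
W(f, M) = (3 + M**2/3)**2 (W(f, M) = ((M*M)/3 + 3)**2 = (M**2/3 + 3)**2 = (3 + M**2/3)**2)
H = -285
(H + W(P(K(5)), -3))**2 = (-285 + (9 + (-3)**2)**2/9)**2 = (-285 + (9 + 9)**2/9)**2 = (-285 + (1/9)*18**2)**2 = (-285 + (1/9)*324)**2 = (-285 + 36)**2 = (-249)**2 = 62001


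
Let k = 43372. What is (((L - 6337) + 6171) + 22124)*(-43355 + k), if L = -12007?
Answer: 169167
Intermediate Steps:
(((L - 6337) + 6171) + 22124)*(-43355 + k) = (((-12007 - 6337) + 6171) + 22124)*(-43355 + 43372) = ((-18344 + 6171) + 22124)*17 = (-12173 + 22124)*17 = 9951*17 = 169167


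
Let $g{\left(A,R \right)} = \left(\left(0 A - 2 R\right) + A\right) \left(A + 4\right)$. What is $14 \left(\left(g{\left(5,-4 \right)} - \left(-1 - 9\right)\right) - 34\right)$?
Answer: $1302$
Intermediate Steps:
$g{\left(A,R \right)} = \left(4 + A\right) \left(A - 2 R\right)$ ($g{\left(A,R \right)} = \left(\left(0 - 2 R\right) + A\right) \left(4 + A\right) = \left(- 2 R + A\right) \left(4 + A\right) = \left(A - 2 R\right) \left(4 + A\right) = \left(4 + A\right) \left(A - 2 R\right)$)
$14 \left(\left(g{\left(5,-4 \right)} - \left(-1 - 9\right)\right) - 34\right) = 14 \left(\left(\left(5^{2} - -32 + 4 \cdot 5 - 10 \left(-4\right)\right) - \left(-1 - 9\right)\right) - 34\right) = 14 \left(\left(\left(25 + 32 + 20 + 40\right) - \left(-1 - 9\right)\right) - 34\right) = 14 \left(\left(117 - -10\right) - 34\right) = 14 \left(\left(117 + 10\right) - 34\right) = 14 \left(127 - 34\right) = 14 \cdot 93 = 1302$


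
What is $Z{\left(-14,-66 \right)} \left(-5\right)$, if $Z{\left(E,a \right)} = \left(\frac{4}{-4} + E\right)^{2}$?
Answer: $-1125$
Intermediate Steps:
$Z{\left(E,a \right)} = \left(-1 + E\right)^{2}$ ($Z{\left(E,a \right)} = \left(4 \left(- \frac{1}{4}\right) + E\right)^{2} = \left(-1 + E\right)^{2}$)
$Z{\left(-14,-66 \right)} \left(-5\right) = \left(-1 - 14\right)^{2} \left(-5\right) = \left(-15\right)^{2} \left(-5\right) = 225 \left(-5\right) = -1125$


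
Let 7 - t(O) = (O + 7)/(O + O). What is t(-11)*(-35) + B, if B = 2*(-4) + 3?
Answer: -2680/11 ≈ -243.64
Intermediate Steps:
B = -5 (B = -8 + 3 = -5)
t(O) = 7 - (7 + O)/(2*O) (t(O) = 7 - (O + 7)/(O + O) = 7 - (7 + O)/(2*O))
t(-11)*(-35) + B = ((1/2)*(-7 + 13*(-11))/(-11))*(-35) - 5 = ((1/2)*(-1/11)*(-7 - 143))*(-35) - 5 = ((1/2)*(-1/11)*(-150))*(-35) - 5 = (75/11)*(-35) - 5 = -2625/11 - 5 = -2680/11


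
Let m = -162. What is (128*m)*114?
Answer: -2363904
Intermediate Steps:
(128*m)*114 = (128*(-162))*114 = -20736*114 = -2363904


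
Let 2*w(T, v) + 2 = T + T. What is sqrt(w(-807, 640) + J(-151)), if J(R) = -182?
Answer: 3*I*sqrt(110) ≈ 31.464*I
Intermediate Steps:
w(T, v) = -1 + T (w(T, v) = -1 + (T + T)/2 = -1 + (2*T)/2 = -1 + T)
sqrt(w(-807, 640) + J(-151)) = sqrt((-1 - 807) - 182) = sqrt(-808 - 182) = sqrt(-990) = 3*I*sqrt(110)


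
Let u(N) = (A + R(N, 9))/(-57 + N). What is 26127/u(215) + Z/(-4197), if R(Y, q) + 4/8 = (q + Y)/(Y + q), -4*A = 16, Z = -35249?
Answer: -34650739261/29379 ≈ -1.1794e+6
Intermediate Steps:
A = -4 (A = -1/4*16 = -4)
R(Y, q) = 1/2 (R(Y, q) = -1/2 + (q + Y)/(Y + q) = -1/2 + (Y + q)/(Y + q) = -1/2 + 1 = 1/2)
u(N) = -7/(2*(-57 + N)) (u(N) = (-4 + 1/2)/(-57 + N) = -7/(2*(-57 + N)))
26127/u(215) + Z/(-4197) = 26127/((-7/(-114 + 2*215))) - 35249/(-4197) = 26127/((-7/(-114 + 430))) - 35249*(-1/4197) = 26127/((-7/316)) + 35249/4197 = 26127/((-7*1/316)) + 35249/4197 = 26127/(-7/316) + 35249/4197 = 26127*(-316/7) + 35249/4197 = -8256132/7 + 35249/4197 = -34650739261/29379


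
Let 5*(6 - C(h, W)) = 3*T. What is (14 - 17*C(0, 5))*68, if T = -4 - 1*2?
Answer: -50728/5 ≈ -10146.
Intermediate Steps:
T = -6 (T = -4 - 2 = -6)
C(h, W) = 48/5 (C(h, W) = 6 - 3*(-6)/5 = 6 - ⅕*(-18) = 6 + 18/5 = 48/5)
(14 - 17*C(0, 5))*68 = (14 - 17*48/5)*68 = (14 - 816/5)*68 = -746/5*68 = -50728/5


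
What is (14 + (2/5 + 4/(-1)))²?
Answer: 2704/25 ≈ 108.16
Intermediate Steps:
(14 + (2/5 + 4/(-1)))² = (14 + (2*(⅕) + 4*(-1)))² = (14 + (⅖ - 4))² = (14 - 18/5)² = (52/5)² = 2704/25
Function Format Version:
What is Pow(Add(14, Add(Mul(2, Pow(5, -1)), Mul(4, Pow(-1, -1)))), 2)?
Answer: Rational(2704, 25) ≈ 108.16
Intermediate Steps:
Pow(Add(14, Add(Mul(2, Pow(5, -1)), Mul(4, Pow(-1, -1)))), 2) = Pow(Add(14, Add(Mul(2, Rational(1, 5)), Mul(4, -1))), 2) = Pow(Add(14, Add(Rational(2, 5), -4)), 2) = Pow(Add(14, Rational(-18, 5)), 2) = Pow(Rational(52, 5), 2) = Rational(2704, 25)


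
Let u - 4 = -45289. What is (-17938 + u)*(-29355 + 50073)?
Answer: -1309854114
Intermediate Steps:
u = -45285 (u = 4 - 45289 = -45285)
(-17938 + u)*(-29355 + 50073) = (-17938 - 45285)*(-29355 + 50073) = -63223*20718 = -1309854114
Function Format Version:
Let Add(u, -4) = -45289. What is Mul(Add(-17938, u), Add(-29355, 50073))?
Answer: -1309854114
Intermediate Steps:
u = -45285 (u = Add(4, -45289) = -45285)
Mul(Add(-17938, u), Add(-29355, 50073)) = Mul(Add(-17938, -45285), Add(-29355, 50073)) = Mul(-63223, 20718) = -1309854114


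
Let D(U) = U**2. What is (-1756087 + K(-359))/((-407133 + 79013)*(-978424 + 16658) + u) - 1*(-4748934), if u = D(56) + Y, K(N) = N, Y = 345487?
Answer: 1498644887618386716/315575008543 ≈ 4.7489e+6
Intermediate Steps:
u = 348623 (u = 56**2 + 345487 = 3136 + 345487 = 348623)
(-1756087 + K(-359))/((-407133 + 79013)*(-978424 + 16658) + u) - 1*(-4748934) = (-1756087 - 359)/((-407133 + 79013)*(-978424 + 16658) + 348623) - 1*(-4748934) = -1756446/(-328120*(-961766) + 348623) + 4748934 = -1756446/(315574659920 + 348623) + 4748934 = -1756446/315575008543 + 4748934 = 1498644887618386716/315575008543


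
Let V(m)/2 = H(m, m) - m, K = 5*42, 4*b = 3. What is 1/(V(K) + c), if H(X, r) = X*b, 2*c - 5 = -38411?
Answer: -1/19308 ≈ -5.1792e-5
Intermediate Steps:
b = ¾ (b = (¼)*3 = ¾ ≈ 0.75000)
c = -19203 (c = 5/2 + (½)*(-38411) = 5/2 - 38411/2 = -19203)
H(X, r) = 3*X/4 (H(X, r) = X*(¾) = 3*X/4)
K = 210
V(m) = -m/2 (V(m) = 2*(3*m/4 - m) = 2*(-m/4) = -m/2)
1/(V(K) + c) = 1/(-½*210 - 19203) = 1/(-105 - 19203) = 1/(-19308) = -1/19308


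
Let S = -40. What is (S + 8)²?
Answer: 1024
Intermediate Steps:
(S + 8)² = (-40 + 8)² = (-32)² = 1024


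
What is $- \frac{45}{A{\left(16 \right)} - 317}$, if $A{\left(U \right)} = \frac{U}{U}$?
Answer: $\frac{45}{316} \approx 0.14241$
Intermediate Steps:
$A{\left(U \right)} = 1$
$- \frac{45}{A{\left(16 \right)} - 317} = - \frac{45}{1 - 317} = - \frac{45}{-316} = \left(-45\right) \left(- \frac{1}{316}\right) = \frac{45}{316}$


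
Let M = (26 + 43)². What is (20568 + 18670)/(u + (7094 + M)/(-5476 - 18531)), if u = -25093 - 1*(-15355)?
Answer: -941986666/233792021 ≈ -4.0292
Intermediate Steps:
M = 4761 (M = 69² = 4761)
u = -9738 (u = -25093 + 15355 = -9738)
(20568 + 18670)/(u + (7094 + M)/(-5476 - 18531)) = (20568 + 18670)/(-9738 + (7094 + 4761)/(-5476 - 18531)) = 39238/(-9738 + 11855/(-24007)) = 39238/(-9738 + 11855*(-1/24007)) = 39238/(-9738 - 11855/24007) = 39238/(-233792021/24007) = 39238*(-24007/233792021) = -941986666/233792021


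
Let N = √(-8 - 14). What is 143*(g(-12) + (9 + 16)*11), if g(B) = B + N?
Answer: 37609 + 143*I*√22 ≈ 37609.0 + 670.73*I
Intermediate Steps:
N = I*√22 (N = √(-22) = I*√22 ≈ 4.6904*I)
g(B) = B + I*√22
143*(g(-12) + (9 + 16)*11) = 143*((-12 + I*√22) + (9 + 16)*11) = 143*((-12 + I*√22) + 25*11) = 143*((-12 + I*√22) + 275) = 143*(263 + I*√22) = 37609 + 143*I*√22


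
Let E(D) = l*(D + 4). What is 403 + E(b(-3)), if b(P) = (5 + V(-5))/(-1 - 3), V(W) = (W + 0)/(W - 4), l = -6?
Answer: 1162/3 ≈ 387.33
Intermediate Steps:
V(W) = W/(-4 + W)
b(P) = -25/18 (b(P) = (5 - 5/(-4 - 5))/(-1 - 3) = (5 - 5/(-9))/(-4) = (5 - 5*(-1/9))*(-1/4) = (5 + 5/9)*(-1/4) = (50/9)*(-1/4) = -25/18)
E(D) = -24 - 6*D (E(D) = -6*(D + 4) = -6*(4 + D) = -24 - 6*D)
403 + E(b(-3)) = 403 + (-24 - 6*(-25/18)) = 403 + (-24 + 25/3) = 403 - 47/3 = 1162/3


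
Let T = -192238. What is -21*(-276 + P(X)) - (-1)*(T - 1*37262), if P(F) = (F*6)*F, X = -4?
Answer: -225720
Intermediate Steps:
P(F) = 6*F² (P(F) = (6*F)*F = 6*F²)
-21*(-276 + P(X)) - (-1)*(T - 1*37262) = -21*(-276 + 6*(-4)²) - (-1)*(-192238 - 1*37262) = -21*(-276 + 6*16) - (-1)*(-192238 - 37262) = -21*(-276 + 96) - (-1)*(-229500) = -21*(-180) - 1*229500 = 3780 - 229500 = -225720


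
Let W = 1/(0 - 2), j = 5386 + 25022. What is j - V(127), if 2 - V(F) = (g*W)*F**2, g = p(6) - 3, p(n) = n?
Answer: 12425/2 ≈ 6212.5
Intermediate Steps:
j = 30408
W = -1/2 (W = 1/(-2) = -1/2 ≈ -0.50000)
g = 3 (g = 6 - 3 = 3)
V(F) = 2 + 3*F**2/2 (V(F) = 2 - 3*(-1/2)*F**2 = 2 - (-3)*F**2/2 = 2 + 3*F**2/2)
j - V(127) = 30408 - (2 + (3/2)*127**2) = 30408 - (2 + (3/2)*16129) = 30408 - (2 + 48387/2) = 30408 - 1*48391/2 = 30408 - 48391/2 = 12425/2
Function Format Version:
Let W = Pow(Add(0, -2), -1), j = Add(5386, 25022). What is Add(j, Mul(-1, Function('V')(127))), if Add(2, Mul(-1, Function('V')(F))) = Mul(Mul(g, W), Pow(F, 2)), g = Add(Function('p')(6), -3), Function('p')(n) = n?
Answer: Rational(12425, 2) ≈ 6212.5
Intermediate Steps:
j = 30408
W = Rational(-1, 2) (W = Pow(-2, -1) = Rational(-1, 2) ≈ -0.50000)
g = 3 (g = Add(6, -3) = 3)
Function('V')(F) = Add(2, Mul(Rational(3, 2), Pow(F, 2))) (Function('V')(F) = Add(2, Mul(-1, Mul(Mul(3, Rational(-1, 2)), Pow(F, 2)))) = Add(2, Mul(-1, Mul(Rational(-3, 2), Pow(F, 2)))) = Add(2, Mul(Rational(3, 2), Pow(F, 2))))
Add(j, Mul(-1, Function('V')(127))) = Add(30408, Mul(-1, Add(2, Mul(Rational(3, 2), Pow(127, 2))))) = Add(30408, Mul(-1, Add(2, Mul(Rational(3, 2), 16129)))) = Add(30408, Mul(-1, Add(2, Rational(48387, 2)))) = Add(30408, Mul(-1, Rational(48391, 2))) = Add(30408, Rational(-48391, 2)) = Rational(12425, 2)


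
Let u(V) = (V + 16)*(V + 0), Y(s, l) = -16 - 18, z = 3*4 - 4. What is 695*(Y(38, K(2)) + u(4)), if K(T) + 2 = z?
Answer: 31970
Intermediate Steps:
z = 8 (z = 12 - 4 = 8)
K(T) = 6 (K(T) = -2 + 8 = 6)
Y(s, l) = -34
u(V) = V*(16 + V) (u(V) = (16 + V)*V = V*(16 + V))
695*(Y(38, K(2)) + u(4)) = 695*(-34 + 4*(16 + 4)) = 695*(-34 + 4*20) = 695*(-34 + 80) = 695*46 = 31970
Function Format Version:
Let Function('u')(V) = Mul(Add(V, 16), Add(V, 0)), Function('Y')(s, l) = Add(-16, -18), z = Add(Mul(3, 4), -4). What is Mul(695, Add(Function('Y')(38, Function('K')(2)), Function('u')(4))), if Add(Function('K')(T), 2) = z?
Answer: 31970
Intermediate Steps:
z = 8 (z = Add(12, -4) = 8)
Function('K')(T) = 6 (Function('K')(T) = Add(-2, 8) = 6)
Function('Y')(s, l) = -34
Function('u')(V) = Mul(V, Add(16, V)) (Function('u')(V) = Mul(Add(16, V), V) = Mul(V, Add(16, V)))
Mul(695, Add(Function('Y')(38, Function('K')(2)), Function('u')(4))) = Mul(695, Add(-34, Mul(4, Add(16, 4)))) = Mul(695, Add(-34, Mul(4, 20))) = Mul(695, Add(-34, 80)) = Mul(695, 46) = 31970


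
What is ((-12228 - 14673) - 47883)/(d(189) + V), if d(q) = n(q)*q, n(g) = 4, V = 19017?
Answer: -24928/6591 ≈ -3.7821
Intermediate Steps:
d(q) = 4*q
((-12228 - 14673) - 47883)/(d(189) + V) = ((-12228 - 14673) - 47883)/(4*189 + 19017) = (-26901 - 47883)/(756 + 19017) = -74784/19773 = -74784*1/19773 = -24928/6591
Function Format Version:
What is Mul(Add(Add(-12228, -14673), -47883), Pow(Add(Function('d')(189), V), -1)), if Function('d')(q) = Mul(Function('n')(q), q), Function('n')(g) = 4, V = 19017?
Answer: Rational(-24928, 6591) ≈ -3.7821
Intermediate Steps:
Function('d')(q) = Mul(4, q)
Mul(Add(Add(-12228, -14673), -47883), Pow(Add(Function('d')(189), V), -1)) = Mul(Add(Add(-12228, -14673), -47883), Pow(Add(Mul(4, 189), 19017), -1)) = Mul(Add(-26901, -47883), Pow(Add(756, 19017), -1)) = Mul(-74784, Pow(19773, -1)) = Mul(-74784, Rational(1, 19773)) = Rational(-24928, 6591)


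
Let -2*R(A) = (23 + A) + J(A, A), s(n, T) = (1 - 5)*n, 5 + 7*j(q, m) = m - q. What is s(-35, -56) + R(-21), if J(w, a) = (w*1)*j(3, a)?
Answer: 191/2 ≈ 95.500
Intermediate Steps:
j(q, m) = -5/7 - q/7 + m/7 (j(q, m) = -5/7 + (m - q)/7 = -5/7 + (-q/7 + m/7) = -5/7 - q/7 + m/7)
s(n, T) = -4*n
J(w, a) = w*(-8/7 + a/7) (J(w, a) = (w*1)*(-5/7 - ⅐*3 + a/7) = w*(-5/7 - 3/7 + a/7) = w*(-8/7 + a/7))
R(A) = -23/2 - A/2 - A*(-8 + A)/14 (R(A) = -((23 + A) + A*(-8 + A)/7)/2 = -(23 + A + A*(-8 + A)/7)/2 = -23/2 - A/2 - A*(-8 + A)/14)
s(-35, -56) + R(-21) = -4*(-35) + (-23/2 - 1/14*(-21)² + (1/14)*(-21)) = 140 + (-23/2 - 1/14*441 - 3/2) = 140 + (-23/2 - 63/2 - 3/2) = 140 - 89/2 = 191/2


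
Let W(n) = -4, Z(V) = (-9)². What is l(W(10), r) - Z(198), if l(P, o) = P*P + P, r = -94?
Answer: -69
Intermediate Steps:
Z(V) = 81
l(P, o) = P + P² (l(P, o) = P² + P = P + P²)
l(W(10), r) - Z(198) = -4*(1 - 4) - 1*81 = -4*(-3) - 81 = 12 - 81 = -69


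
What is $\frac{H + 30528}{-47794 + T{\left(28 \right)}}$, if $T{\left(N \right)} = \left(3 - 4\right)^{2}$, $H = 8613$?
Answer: $- \frac{13047}{15931} \approx -0.81897$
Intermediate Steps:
$T{\left(N \right)} = 1$ ($T{\left(N \right)} = \left(-1\right)^{2} = 1$)
$\frac{H + 30528}{-47794 + T{\left(28 \right)}} = \frac{8613 + 30528}{-47794 + 1} = \frac{39141}{-47793} = 39141 \left(- \frac{1}{47793}\right) = - \frac{13047}{15931}$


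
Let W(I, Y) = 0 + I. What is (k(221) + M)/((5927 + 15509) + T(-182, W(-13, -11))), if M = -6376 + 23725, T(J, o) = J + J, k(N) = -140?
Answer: 17209/21072 ≈ 0.81668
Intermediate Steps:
W(I, Y) = I
T(J, o) = 2*J
M = 17349
(k(221) + M)/((5927 + 15509) + T(-182, W(-13, -11))) = (-140 + 17349)/((5927 + 15509) + 2*(-182)) = 17209/(21436 - 364) = 17209/21072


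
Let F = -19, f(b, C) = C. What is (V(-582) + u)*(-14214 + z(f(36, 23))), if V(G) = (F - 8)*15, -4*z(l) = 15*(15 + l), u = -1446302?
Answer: 41539298091/2 ≈ 2.0770e+10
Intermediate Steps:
z(l) = -225/4 - 15*l/4 (z(l) = -15*(15 + l)/4 = -(225 + 15*l)/4 = -225/4 - 15*l/4)
V(G) = -405 (V(G) = (-19 - 8)*15 = -27*15 = -405)
(V(-582) + u)*(-14214 + z(f(36, 23))) = (-405 - 1446302)*(-14214 + (-225/4 - 15/4*23)) = -1446707*(-14214 + (-225/4 - 345/4)) = -1446707*(-14214 - 285/2) = -1446707*(-28713/2) = 41539298091/2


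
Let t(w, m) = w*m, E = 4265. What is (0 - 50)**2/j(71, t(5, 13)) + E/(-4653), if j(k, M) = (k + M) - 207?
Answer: -11935315/330363 ≈ -36.128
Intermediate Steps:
t(w, m) = m*w
j(k, M) = -207 + M + k (j(k, M) = (M + k) - 207 = -207 + M + k)
(0 - 50)**2/j(71, t(5, 13)) + E/(-4653) = (0 - 50)**2/(-207 + 13*5 + 71) + 4265/(-4653) = (-50)**2/(-207 + 65 + 71) + 4265*(-1/4653) = 2500/(-71) - 4265/4653 = 2500*(-1/71) - 4265/4653 = -2500/71 - 4265/4653 = -11935315/330363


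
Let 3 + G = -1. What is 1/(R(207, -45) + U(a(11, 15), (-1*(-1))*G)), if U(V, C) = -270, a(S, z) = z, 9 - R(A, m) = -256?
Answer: -⅕ ≈ -0.20000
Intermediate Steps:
G = -4 (G = -3 - 1 = -4)
R(A, m) = 265 (R(A, m) = 9 - 1*(-256) = 9 + 256 = 265)
1/(R(207, -45) + U(a(11, 15), (-1*(-1))*G)) = 1/(265 - 270) = 1/(-5) = -⅕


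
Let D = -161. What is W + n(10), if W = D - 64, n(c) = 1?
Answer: -224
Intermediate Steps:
W = -225 (W = -161 - 64 = -225)
W + n(10) = -225 + 1 = -224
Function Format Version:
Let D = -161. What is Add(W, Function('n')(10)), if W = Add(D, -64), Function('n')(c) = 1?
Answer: -224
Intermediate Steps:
W = -225 (W = Add(-161, -64) = -225)
Add(W, Function('n')(10)) = Add(-225, 1) = -224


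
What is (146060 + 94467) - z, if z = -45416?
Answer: 285943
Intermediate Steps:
(146060 + 94467) - z = (146060 + 94467) - 1*(-45416) = 240527 + 45416 = 285943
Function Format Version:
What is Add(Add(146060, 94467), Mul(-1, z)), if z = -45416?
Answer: 285943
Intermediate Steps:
Add(Add(146060, 94467), Mul(-1, z)) = Add(Add(146060, 94467), Mul(-1, -45416)) = Add(240527, 45416) = 285943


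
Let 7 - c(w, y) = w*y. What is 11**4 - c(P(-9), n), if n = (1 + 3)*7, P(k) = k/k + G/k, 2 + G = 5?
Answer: 43958/3 ≈ 14653.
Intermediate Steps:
G = 3 (G = -2 + 5 = 3)
P(k) = 1 + 3/k (P(k) = k/k + 3/k = 1 + 3/k)
n = 28 (n = 4*7 = 28)
c(w, y) = 7 - w*y
11**4 - c(P(-9), n) = 11**4 - (7 - 1*(3 - 9)/(-9)*28) = 14641 - (7 - 1*(-1/9*(-6))*28) = 14641 - (7 - 1*2/3*28) = 14641 - (7 - 56/3) = 14641 - 1*(-35/3) = 14641 + 35/3 = 43958/3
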